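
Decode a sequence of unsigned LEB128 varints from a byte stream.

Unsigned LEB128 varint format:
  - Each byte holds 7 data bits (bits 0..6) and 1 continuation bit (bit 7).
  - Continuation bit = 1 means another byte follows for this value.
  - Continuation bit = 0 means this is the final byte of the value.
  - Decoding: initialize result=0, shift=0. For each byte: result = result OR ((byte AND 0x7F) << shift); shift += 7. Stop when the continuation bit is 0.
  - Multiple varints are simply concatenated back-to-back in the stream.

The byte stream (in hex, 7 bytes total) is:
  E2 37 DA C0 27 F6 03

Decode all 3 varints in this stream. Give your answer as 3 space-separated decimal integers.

  byte[0]=0xE2 cont=1 payload=0x62=98: acc |= 98<<0 -> acc=98 shift=7
  byte[1]=0x37 cont=0 payload=0x37=55: acc |= 55<<7 -> acc=7138 shift=14 [end]
Varint 1: bytes[0:2] = E2 37 -> value 7138 (2 byte(s))
  byte[2]=0xDA cont=1 payload=0x5A=90: acc |= 90<<0 -> acc=90 shift=7
  byte[3]=0xC0 cont=1 payload=0x40=64: acc |= 64<<7 -> acc=8282 shift=14
  byte[4]=0x27 cont=0 payload=0x27=39: acc |= 39<<14 -> acc=647258 shift=21 [end]
Varint 2: bytes[2:5] = DA C0 27 -> value 647258 (3 byte(s))
  byte[5]=0xF6 cont=1 payload=0x76=118: acc |= 118<<0 -> acc=118 shift=7
  byte[6]=0x03 cont=0 payload=0x03=3: acc |= 3<<7 -> acc=502 shift=14 [end]
Varint 3: bytes[5:7] = F6 03 -> value 502 (2 byte(s))

Answer: 7138 647258 502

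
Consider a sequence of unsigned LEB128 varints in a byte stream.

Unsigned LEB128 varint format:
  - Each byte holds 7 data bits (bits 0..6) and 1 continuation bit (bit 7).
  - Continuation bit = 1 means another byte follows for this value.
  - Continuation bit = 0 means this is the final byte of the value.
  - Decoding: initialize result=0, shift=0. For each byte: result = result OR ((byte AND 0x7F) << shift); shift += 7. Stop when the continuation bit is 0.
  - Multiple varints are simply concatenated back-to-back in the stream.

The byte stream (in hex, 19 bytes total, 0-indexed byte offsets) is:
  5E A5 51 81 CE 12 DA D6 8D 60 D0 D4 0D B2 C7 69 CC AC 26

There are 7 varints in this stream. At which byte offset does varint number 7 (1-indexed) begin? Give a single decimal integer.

  byte[0]=0x5E cont=0 payload=0x5E=94: acc |= 94<<0 -> acc=94 shift=7 [end]
Varint 1: bytes[0:1] = 5E -> value 94 (1 byte(s))
  byte[1]=0xA5 cont=1 payload=0x25=37: acc |= 37<<0 -> acc=37 shift=7
  byte[2]=0x51 cont=0 payload=0x51=81: acc |= 81<<7 -> acc=10405 shift=14 [end]
Varint 2: bytes[1:3] = A5 51 -> value 10405 (2 byte(s))
  byte[3]=0x81 cont=1 payload=0x01=1: acc |= 1<<0 -> acc=1 shift=7
  byte[4]=0xCE cont=1 payload=0x4E=78: acc |= 78<<7 -> acc=9985 shift=14
  byte[5]=0x12 cont=0 payload=0x12=18: acc |= 18<<14 -> acc=304897 shift=21 [end]
Varint 3: bytes[3:6] = 81 CE 12 -> value 304897 (3 byte(s))
  byte[6]=0xDA cont=1 payload=0x5A=90: acc |= 90<<0 -> acc=90 shift=7
  byte[7]=0xD6 cont=1 payload=0x56=86: acc |= 86<<7 -> acc=11098 shift=14
  byte[8]=0x8D cont=1 payload=0x0D=13: acc |= 13<<14 -> acc=224090 shift=21
  byte[9]=0x60 cont=0 payload=0x60=96: acc |= 96<<21 -> acc=201550682 shift=28 [end]
Varint 4: bytes[6:10] = DA D6 8D 60 -> value 201550682 (4 byte(s))
  byte[10]=0xD0 cont=1 payload=0x50=80: acc |= 80<<0 -> acc=80 shift=7
  byte[11]=0xD4 cont=1 payload=0x54=84: acc |= 84<<7 -> acc=10832 shift=14
  byte[12]=0x0D cont=0 payload=0x0D=13: acc |= 13<<14 -> acc=223824 shift=21 [end]
Varint 5: bytes[10:13] = D0 D4 0D -> value 223824 (3 byte(s))
  byte[13]=0xB2 cont=1 payload=0x32=50: acc |= 50<<0 -> acc=50 shift=7
  byte[14]=0xC7 cont=1 payload=0x47=71: acc |= 71<<7 -> acc=9138 shift=14
  byte[15]=0x69 cont=0 payload=0x69=105: acc |= 105<<14 -> acc=1729458 shift=21 [end]
Varint 6: bytes[13:16] = B2 C7 69 -> value 1729458 (3 byte(s))
  byte[16]=0xCC cont=1 payload=0x4C=76: acc |= 76<<0 -> acc=76 shift=7
  byte[17]=0xAC cont=1 payload=0x2C=44: acc |= 44<<7 -> acc=5708 shift=14
  byte[18]=0x26 cont=0 payload=0x26=38: acc |= 38<<14 -> acc=628300 shift=21 [end]
Varint 7: bytes[16:19] = CC AC 26 -> value 628300 (3 byte(s))

Answer: 16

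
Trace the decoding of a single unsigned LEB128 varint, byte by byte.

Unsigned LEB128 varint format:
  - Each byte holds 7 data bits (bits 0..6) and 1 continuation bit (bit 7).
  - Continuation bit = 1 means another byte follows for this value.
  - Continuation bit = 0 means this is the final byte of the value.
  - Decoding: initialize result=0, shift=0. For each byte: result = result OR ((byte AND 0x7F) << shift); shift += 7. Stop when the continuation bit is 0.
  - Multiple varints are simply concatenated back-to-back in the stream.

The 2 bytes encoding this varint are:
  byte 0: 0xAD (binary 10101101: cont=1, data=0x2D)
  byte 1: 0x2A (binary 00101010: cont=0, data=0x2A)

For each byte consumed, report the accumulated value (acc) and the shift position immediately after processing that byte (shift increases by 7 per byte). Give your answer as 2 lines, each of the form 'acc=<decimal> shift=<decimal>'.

byte 0=0xAD: payload=0x2D=45, contrib = 45<<0 = 45; acc -> 45, shift -> 7
byte 1=0x2A: payload=0x2A=42, contrib = 42<<7 = 5376; acc -> 5421, shift -> 14

Answer: acc=45 shift=7
acc=5421 shift=14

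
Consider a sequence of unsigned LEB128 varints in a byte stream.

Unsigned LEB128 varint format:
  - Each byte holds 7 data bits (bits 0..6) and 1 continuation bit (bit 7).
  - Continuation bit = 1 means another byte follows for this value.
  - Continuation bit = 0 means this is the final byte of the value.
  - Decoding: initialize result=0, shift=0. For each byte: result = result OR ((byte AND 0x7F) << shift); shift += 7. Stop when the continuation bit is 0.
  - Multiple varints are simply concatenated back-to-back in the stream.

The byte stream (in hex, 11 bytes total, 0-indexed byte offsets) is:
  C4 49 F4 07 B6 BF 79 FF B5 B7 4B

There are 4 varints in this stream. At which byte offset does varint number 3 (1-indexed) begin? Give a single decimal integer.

Answer: 4

Derivation:
  byte[0]=0xC4 cont=1 payload=0x44=68: acc |= 68<<0 -> acc=68 shift=7
  byte[1]=0x49 cont=0 payload=0x49=73: acc |= 73<<7 -> acc=9412 shift=14 [end]
Varint 1: bytes[0:2] = C4 49 -> value 9412 (2 byte(s))
  byte[2]=0xF4 cont=1 payload=0x74=116: acc |= 116<<0 -> acc=116 shift=7
  byte[3]=0x07 cont=0 payload=0x07=7: acc |= 7<<7 -> acc=1012 shift=14 [end]
Varint 2: bytes[2:4] = F4 07 -> value 1012 (2 byte(s))
  byte[4]=0xB6 cont=1 payload=0x36=54: acc |= 54<<0 -> acc=54 shift=7
  byte[5]=0xBF cont=1 payload=0x3F=63: acc |= 63<<7 -> acc=8118 shift=14
  byte[6]=0x79 cont=0 payload=0x79=121: acc |= 121<<14 -> acc=1990582 shift=21 [end]
Varint 3: bytes[4:7] = B6 BF 79 -> value 1990582 (3 byte(s))
  byte[7]=0xFF cont=1 payload=0x7F=127: acc |= 127<<0 -> acc=127 shift=7
  byte[8]=0xB5 cont=1 payload=0x35=53: acc |= 53<<7 -> acc=6911 shift=14
  byte[9]=0xB7 cont=1 payload=0x37=55: acc |= 55<<14 -> acc=908031 shift=21
  byte[10]=0x4B cont=0 payload=0x4B=75: acc |= 75<<21 -> acc=158194431 shift=28 [end]
Varint 4: bytes[7:11] = FF B5 B7 4B -> value 158194431 (4 byte(s))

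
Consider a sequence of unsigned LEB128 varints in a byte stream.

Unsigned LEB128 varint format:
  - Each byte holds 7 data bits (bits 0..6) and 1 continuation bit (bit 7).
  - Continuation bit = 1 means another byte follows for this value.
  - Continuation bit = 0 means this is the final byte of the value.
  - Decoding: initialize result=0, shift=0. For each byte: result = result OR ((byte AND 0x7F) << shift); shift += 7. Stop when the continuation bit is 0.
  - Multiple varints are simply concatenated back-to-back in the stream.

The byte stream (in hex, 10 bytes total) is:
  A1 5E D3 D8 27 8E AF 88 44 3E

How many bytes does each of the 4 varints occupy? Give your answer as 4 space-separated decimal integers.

  byte[0]=0xA1 cont=1 payload=0x21=33: acc |= 33<<0 -> acc=33 shift=7
  byte[1]=0x5E cont=0 payload=0x5E=94: acc |= 94<<7 -> acc=12065 shift=14 [end]
Varint 1: bytes[0:2] = A1 5E -> value 12065 (2 byte(s))
  byte[2]=0xD3 cont=1 payload=0x53=83: acc |= 83<<0 -> acc=83 shift=7
  byte[3]=0xD8 cont=1 payload=0x58=88: acc |= 88<<7 -> acc=11347 shift=14
  byte[4]=0x27 cont=0 payload=0x27=39: acc |= 39<<14 -> acc=650323 shift=21 [end]
Varint 2: bytes[2:5] = D3 D8 27 -> value 650323 (3 byte(s))
  byte[5]=0x8E cont=1 payload=0x0E=14: acc |= 14<<0 -> acc=14 shift=7
  byte[6]=0xAF cont=1 payload=0x2F=47: acc |= 47<<7 -> acc=6030 shift=14
  byte[7]=0x88 cont=1 payload=0x08=8: acc |= 8<<14 -> acc=137102 shift=21
  byte[8]=0x44 cont=0 payload=0x44=68: acc |= 68<<21 -> acc=142743438 shift=28 [end]
Varint 3: bytes[5:9] = 8E AF 88 44 -> value 142743438 (4 byte(s))
  byte[9]=0x3E cont=0 payload=0x3E=62: acc |= 62<<0 -> acc=62 shift=7 [end]
Varint 4: bytes[9:10] = 3E -> value 62 (1 byte(s))

Answer: 2 3 4 1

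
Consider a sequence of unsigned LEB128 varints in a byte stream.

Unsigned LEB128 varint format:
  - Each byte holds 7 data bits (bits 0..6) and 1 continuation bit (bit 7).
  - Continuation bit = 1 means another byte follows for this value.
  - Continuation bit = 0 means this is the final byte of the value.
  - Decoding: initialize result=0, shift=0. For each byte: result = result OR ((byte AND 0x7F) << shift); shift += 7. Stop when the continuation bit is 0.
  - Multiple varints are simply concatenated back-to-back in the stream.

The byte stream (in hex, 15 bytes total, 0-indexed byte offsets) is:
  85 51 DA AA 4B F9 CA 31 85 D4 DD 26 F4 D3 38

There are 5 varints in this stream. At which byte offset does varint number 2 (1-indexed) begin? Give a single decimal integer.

  byte[0]=0x85 cont=1 payload=0x05=5: acc |= 5<<0 -> acc=5 shift=7
  byte[1]=0x51 cont=0 payload=0x51=81: acc |= 81<<7 -> acc=10373 shift=14 [end]
Varint 1: bytes[0:2] = 85 51 -> value 10373 (2 byte(s))
  byte[2]=0xDA cont=1 payload=0x5A=90: acc |= 90<<0 -> acc=90 shift=7
  byte[3]=0xAA cont=1 payload=0x2A=42: acc |= 42<<7 -> acc=5466 shift=14
  byte[4]=0x4B cont=0 payload=0x4B=75: acc |= 75<<14 -> acc=1234266 shift=21 [end]
Varint 2: bytes[2:5] = DA AA 4B -> value 1234266 (3 byte(s))
  byte[5]=0xF9 cont=1 payload=0x79=121: acc |= 121<<0 -> acc=121 shift=7
  byte[6]=0xCA cont=1 payload=0x4A=74: acc |= 74<<7 -> acc=9593 shift=14
  byte[7]=0x31 cont=0 payload=0x31=49: acc |= 49<<14 -> acc=812409 shift=21 [end]
Varint 3: bytes[5:8] = F9 CA 31 -> value 812409 (3 byte(s))
  byte[8]=0x85 cont=1 payload=0x05=5: acc |= 5<<0 -> acc=5 shift=7
  byte[9]=0xD4 cont=1 payload=0x54=84: acc |= 84<<7 -> acc=10757 shift=14
  byte[10]=0xDD cont=1 payload=0x5D=93: acc |= 93<<14 -> acc=1534469 shift=21
  byte[11]=0x26 cont=0 payload=0x26=38: acc |= 38<<21 -> acc=81226245 shift=28 [end]
Varint 4: bytes[8:12] = 85 D4 DD 26 -> value 81226245 (4 byte(s))
  byte[12]=0xF4 cont=1 payload=0x74=116: acc |= 116<<0 -> acc=116 shift=7
  byte[13]=0xD3 cont=1 payload=0x53=83: acc |= 83<<7 -> acc=10740 shift=14
  byte[14]=0x38 cont=0 payload=0x38=56: acc |= 56<<14 -> acc=928244 shift=21 [end]
Varint 5: bytes[12:15] = F4 D3 38 -> value 928244 (3 byte(s))

Answer: 2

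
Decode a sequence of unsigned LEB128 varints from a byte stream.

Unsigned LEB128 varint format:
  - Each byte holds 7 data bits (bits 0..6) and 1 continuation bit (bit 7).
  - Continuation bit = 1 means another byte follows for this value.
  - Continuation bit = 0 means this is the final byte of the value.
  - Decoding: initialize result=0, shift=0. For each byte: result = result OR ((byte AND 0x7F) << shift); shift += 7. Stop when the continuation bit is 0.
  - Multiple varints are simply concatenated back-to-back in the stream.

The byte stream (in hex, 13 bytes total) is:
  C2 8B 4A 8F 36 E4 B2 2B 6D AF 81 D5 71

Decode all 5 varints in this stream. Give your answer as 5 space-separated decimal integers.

Answer: 1213890 6927 711012 109 238370991

Derivation:
  byte[0]=0xC2 cont=1 payload=0x42=66: acc |= 66<<0 -> acc=66 shift=7
  byte[1]=0x8B cont=1 payload=0x0B=11: acc |= 11<<7 -> acc=1474 shift=14
  byte[2]=0x4A cont=0 payload=0x4A=74: acc |= 74<<14 -> acc=1213890 shift=21 [end]
Varint 1: bytes[0:3] = C2 8B 4A -> value 1213890 (3 byte(s))
  byte[3]=0x8F cont=1 payload=0x0F=15: acc |= 15<<0 -> acc=15 shift=7
  byte[4]=0x36 cont=0 payload=0x36=54: acc |= 54<<7 -> acc=6927 shift=14 [end]
Varint 2: bytes[3:5] = 8F 36 -> value 6927 (2 byte(s))
  byte[5]=0xE4 cont=1 payload=0x64=100: acc |= 100<<0 -> acc=100 shift=7
  byte[6]=0xB2 cont=1 payload=0x32=50: acc |= 50<<7 -> acc=6500 shift=14
  byte[7]=0x2B cont=0 payload=0x2B=43: acc |= 43<<14 -> acc=711012 shift=21 [end]
Varint 3: bytes[5:8] = E4 B2 2B -> value 711012 (3 byte(s))
  byte[8]=0x6D cont=0 payload=0x6D=109: acc |= 109<<0 -> acc=109 shift=7 [end]
Varint 4: bytes[8:9] = 6D -> value 109 (1 byte(s))
  byte[9]=0xAF cont=1 payload=0x2F=47: acc |= 47<<0 -> acc=47 shift=7
  byte[10]=0x81 cont=1 payload=0x01=1: acc |= 1<<7 -> acc=175 shift=14
  byte[11]=0xD5 cont=1 payload=0x55=85: acc |= 85<<14 -> acc=1392815 shift=21
  byte[12]=0x71 cont=0 payload=0x71=113: acc |= 113<<21 -> acc=238370991 shift=28 [end]
Varint 5: bytes[9:13] = AF 81 D5 71 -> value 238370991 (4 byte(s))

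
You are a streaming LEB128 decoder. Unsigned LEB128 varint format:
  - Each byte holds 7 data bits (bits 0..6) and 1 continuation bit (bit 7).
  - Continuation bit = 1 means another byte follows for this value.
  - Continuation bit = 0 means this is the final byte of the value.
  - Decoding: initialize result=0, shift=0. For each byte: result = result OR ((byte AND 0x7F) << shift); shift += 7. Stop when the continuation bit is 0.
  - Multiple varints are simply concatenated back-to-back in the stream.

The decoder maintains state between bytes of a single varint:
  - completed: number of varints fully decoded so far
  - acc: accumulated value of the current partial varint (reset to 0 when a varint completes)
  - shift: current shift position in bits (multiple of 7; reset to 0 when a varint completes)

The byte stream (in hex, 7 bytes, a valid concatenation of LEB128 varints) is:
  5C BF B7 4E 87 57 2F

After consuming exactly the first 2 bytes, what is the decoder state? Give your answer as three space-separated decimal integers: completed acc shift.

Answer: 1 63 7

Derivation:
byte[0]=0x5C cont=0 payload=0x5C: varint #1 complete (value=92); reset -> completed=1 acc=0 shift=0
byte[1]=0xBF cont=1 payload=0x3F: acc |= 63<<0 -> completed=1 acc=63 shift=7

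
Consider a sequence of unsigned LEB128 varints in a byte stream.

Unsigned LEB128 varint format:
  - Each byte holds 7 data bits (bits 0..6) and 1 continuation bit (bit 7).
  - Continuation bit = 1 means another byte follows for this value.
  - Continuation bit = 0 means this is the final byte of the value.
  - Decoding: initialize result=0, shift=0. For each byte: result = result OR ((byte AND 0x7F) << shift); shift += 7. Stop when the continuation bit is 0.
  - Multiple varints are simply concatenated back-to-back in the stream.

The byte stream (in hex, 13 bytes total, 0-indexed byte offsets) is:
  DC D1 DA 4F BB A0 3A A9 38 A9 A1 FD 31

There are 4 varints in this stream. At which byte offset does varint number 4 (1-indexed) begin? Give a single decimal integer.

  byte[0]=0xDC cont=1 payload=0x5C=92: acc |= 92<<0 -> acc=92 shift=7
  byte[1]=0xD1 cont=1 payload=0x51=81: acc |= 81<<7 -> acc=10460 shift=14
  byte[2]=0xDA cont=1 payload=0x5A=90: acc |= 90<<14 -> acc=1485020 shift=21
  byte[3]=0x4F cont=0 payload=0x4F=79: acc |= 79<<21 -> acc=167160028 shift=28 [end]
Varint 1: bytes[0:4] = DC D1 DA 4F -> value 167160028 (4 byte(s))
  byte[4]=0xBB cont=1 payload=0x3B=59: acc |= 59<<0 -> acc=59 shift=7
  byte[5]=0xA0 cont=1 payload=0x20=32: acc |= 32<<7 -> acc=4155 shift=14
  byte[6]=0x3A cont=0 payload=0x3A=58: acc |= 58<<14 -> acc=954427 shift=21 [end]
Varint 2: bytes[4:7] = BB A0 3A -> value 954427 (3 byte(s))
  byte[7]=0xA9 cont=1 payload=0x29=41: acc |= 41<<0 -> acc=41 shift=7
  byte[8]=0x38 cont=0 payload=0x38=56: acc |= 56<<7 -> acc=7209 shift=14 [end]
Varint 3: bytes[7:9] = A9 38 -> value 7209 (2 byte(s))
  byte[9]=0xA9 cont=1 payload=0x29=41: acc |= 41<<0 -> acc=41 shift=7
  byte[10]=0xA1 cont=1 payload=0x21=33: acc |= 33<<7 -> acc=4265 shift=14
  byte[11]=0xFD cont=1 payload=0x7D=125: acc |= 125<<14 -> acc=2052265 shift=21
  byte[12]=0x31 cont=0 payload=0x31=49: acc |= 49<<21 -> acc=104812713 shift=28 [end]
Varint 4: bytes[9:13] = A9 A1 FD 31 -> value 104812713 (4 byte(s))

Answer: 9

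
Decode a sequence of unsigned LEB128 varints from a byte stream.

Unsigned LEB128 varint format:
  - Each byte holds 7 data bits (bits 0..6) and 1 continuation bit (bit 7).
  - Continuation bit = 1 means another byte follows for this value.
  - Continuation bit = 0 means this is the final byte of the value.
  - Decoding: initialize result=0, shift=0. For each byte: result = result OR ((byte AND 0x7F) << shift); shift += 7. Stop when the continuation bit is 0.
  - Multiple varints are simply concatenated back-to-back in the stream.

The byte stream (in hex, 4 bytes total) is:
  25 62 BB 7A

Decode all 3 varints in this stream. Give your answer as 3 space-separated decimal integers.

  byte[0]=0x25 cont=0 payload=0x25=37: acc |= 37<<0 -> acc=37 shift=7 [end]
Varint 1: bytes[0:1] = 25 -> value 37 (1 byte(s))
  byte[1]=0x62 cont=0 payload=0x62=98: acc |= 98<<0 -> acc=98 shift=7 [end]
Varint 2: bytes[1:2] = 62 -> value 98 (1 byte(s))
  byte[2]=0xBB cont=1 payload=0x3B=59: acc |= 59<<0 -> acc=59 shift=7
  byte[3]=0x7A cont=0 payload=0x7A=122: acc |= 122<<7 -> acc=15675 shift=14 [end]
Varint 3: bytes[2:4] = BB 7A -> value 15675 (2 byte(s))

Answer: 37 98 15675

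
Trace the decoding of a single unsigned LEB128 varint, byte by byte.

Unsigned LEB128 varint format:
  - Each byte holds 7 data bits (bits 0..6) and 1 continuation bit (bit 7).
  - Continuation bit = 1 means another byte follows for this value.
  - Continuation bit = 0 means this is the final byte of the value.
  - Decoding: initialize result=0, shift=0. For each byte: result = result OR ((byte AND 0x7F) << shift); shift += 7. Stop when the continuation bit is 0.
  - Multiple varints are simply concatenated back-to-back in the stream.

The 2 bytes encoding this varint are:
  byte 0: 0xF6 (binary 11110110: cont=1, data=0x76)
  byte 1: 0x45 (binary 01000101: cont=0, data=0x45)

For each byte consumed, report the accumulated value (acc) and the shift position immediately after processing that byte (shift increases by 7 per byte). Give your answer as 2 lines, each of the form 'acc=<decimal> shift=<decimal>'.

byte 0=0xF6: payload=0x76=118, contrib = 118<<0 = 118; acc -> 118, shift -> 7
byte 1=0x45: payload=0x45=69, contrib = 69<<7 = 8832; acc -> 8950, shift -> 14

Answer: acc=118 shift=7
acc=8950 shift=14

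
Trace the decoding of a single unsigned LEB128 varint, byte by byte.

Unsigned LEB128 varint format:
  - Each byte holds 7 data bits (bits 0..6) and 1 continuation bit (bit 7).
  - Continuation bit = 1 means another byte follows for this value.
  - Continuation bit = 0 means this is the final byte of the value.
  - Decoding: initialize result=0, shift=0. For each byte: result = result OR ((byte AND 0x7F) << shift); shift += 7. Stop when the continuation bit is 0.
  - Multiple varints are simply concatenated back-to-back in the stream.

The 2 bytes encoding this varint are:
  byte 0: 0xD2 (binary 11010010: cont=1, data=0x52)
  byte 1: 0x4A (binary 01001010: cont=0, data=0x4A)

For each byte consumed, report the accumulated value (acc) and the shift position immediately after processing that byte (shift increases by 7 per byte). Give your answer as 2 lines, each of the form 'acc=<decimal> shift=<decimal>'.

byte 0=0xD2: payload=0x52=82, contrib = 82<<0 = 82; acc -> 82, shift -> 7
byte 1=0x4A: payload=0x4A=74, contrib = 74<<7 = 9472; acc -> 9554, shift -> 14

Answer: acc=82 shift=7
acc=9554 shift=14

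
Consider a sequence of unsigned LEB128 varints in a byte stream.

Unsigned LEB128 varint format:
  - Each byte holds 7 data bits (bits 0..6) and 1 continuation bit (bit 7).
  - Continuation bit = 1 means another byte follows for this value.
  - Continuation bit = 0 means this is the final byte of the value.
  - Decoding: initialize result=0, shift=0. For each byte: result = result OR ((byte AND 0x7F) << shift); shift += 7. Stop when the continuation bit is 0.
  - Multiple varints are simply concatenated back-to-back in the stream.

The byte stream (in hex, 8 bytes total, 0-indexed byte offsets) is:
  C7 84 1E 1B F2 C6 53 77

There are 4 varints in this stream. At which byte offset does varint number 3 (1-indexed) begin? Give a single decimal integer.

Answer: 4

Derivation:
  byte[0]=0xC7 cont=1 payload=0x47=71: acc |= 71<<0 -> acc=71 shift=7
  byte[1]=0x84 cont=1 payload=0x04=4: acc |= 4<<7 -> acc=583 shift=14
  byte[2]=0x1E cont=0 payload=0x1E=30: acc |= 30<<14 -> acc=492103 shift=21 [end]
Varint 1: bytes[0:3] = C7 84 1E -> value 492103 (3 byte(s))
  byte[3]=0x1B cont=0 payload=0x1B=27: acc |= 27<<0 -> acc=27 shift=7 [end]
Varint 2: bytes[3:4] = 1B -> value 27 (1 byte(s))
  byte[4]=0xF2 cont=1 payload=0x72=114: acc |= 114<<0 -> acc=114 shift=7
  byte[5]=0xC6 cont=1 payload=0x46=70: acc |= 70<<7 -> acc=9074 shift=14
  byte[6]=0x53 cont=0 payload=0x53=83: acc |= 83<<14 -> acc=1368946 shift=21 [end]
Varint 3: bytes[4:7] = F2 C6 53 -> value 1368946 (3 byte(s))
  byte[7]=0x77 cont=0 payload=0x77=119: acc |= 119<<0 -> acc=119 shift=7 [end]
Varint 4: bytes[7:8] = 77 -> value 119 (1 byte(s))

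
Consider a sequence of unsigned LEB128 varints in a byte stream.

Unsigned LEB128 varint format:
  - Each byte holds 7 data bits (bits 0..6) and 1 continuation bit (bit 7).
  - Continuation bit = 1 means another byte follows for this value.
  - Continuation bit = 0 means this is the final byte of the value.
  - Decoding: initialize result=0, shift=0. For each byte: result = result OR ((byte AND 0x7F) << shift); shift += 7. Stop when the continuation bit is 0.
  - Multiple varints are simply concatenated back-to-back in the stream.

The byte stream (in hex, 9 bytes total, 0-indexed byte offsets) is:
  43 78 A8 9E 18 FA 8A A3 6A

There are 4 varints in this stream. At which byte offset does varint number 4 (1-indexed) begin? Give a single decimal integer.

Answer: 5

Derivation:
  byte[0]=0x43 cont=0 payload=0x43=67: acc |= 67<<0 -> acc=67 shift=7 [end]
Varint 1: bytes[0:1] = 43 -> value 67 (1 byte(s))
  byte[1]=0x78 cont=0 payload=0x78=120: acc |= 120<<0 -> acc=120 shift=7 [end]
Varint 2: bytes[1:2] = 78 -> value 120 (1 byte(s))
  byte[2]=0xA8 cont=1 payload=0x28=40: acc |= 40<<0 -> acc=40 shift=7
  byte[3]=0x9E cont=1 payload=0x1E=30: acc |= 30<<7 -> acc=3880 shift=14
  byte[4]=0x18 cont=0 payload=0x18=24: acc |= 24<<14 -> acc=397096 shift=21 [end]
Varint 3: bytes[2:5] = A8 9E 18 -> value 397096 (3 byte(s))
  byte[5]=0xFA cont=1 payload=0x7A=122: acc |= 122<<0 -> acc=122 shift=7
  byte[6]=0x8A cont=1 payload=0x0A=10: acc |= 10<<7 -> acc=1402 shift=14
  byte[7]=0xA3 cont=1 payload=0x23=35: acc |= 35<<14 -> acc=574842 shift=21
  byte[8]=0x6A cont=0 payload=0x6A=106: acc |= 106<<21 -> acc=222872954 shift=28 [end]
Varint 4: bytes[5:9] = FA 8A A3 6A -> value 222872954 (4 byte(s))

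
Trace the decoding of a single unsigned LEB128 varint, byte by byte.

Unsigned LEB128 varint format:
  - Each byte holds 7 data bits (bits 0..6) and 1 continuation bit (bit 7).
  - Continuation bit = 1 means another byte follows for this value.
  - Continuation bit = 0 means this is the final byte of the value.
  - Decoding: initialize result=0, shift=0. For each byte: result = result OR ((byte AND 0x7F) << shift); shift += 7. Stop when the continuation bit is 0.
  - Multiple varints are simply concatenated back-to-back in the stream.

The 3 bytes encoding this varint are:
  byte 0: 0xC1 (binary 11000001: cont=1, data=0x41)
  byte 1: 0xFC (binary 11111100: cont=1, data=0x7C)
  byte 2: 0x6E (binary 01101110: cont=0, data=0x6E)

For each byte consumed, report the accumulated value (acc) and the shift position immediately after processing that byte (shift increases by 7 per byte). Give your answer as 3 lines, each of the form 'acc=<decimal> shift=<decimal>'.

Answer: acc=65 shift=7
acc=15937 shift=14
acc=1818177 shift=21

Derivation:
byte 0=0xC1: payload=0x41=65, contrib = 65<<0 = 65; acc -> 65, shift -> 7
byte 1=0xFC: payload=0x7C=124, contrib = 124<<7 = 15872; acc -> 15937, shift -> 14
byte 2=0x6E: payload=0x6E=110, contrib = 110<<14 = 1802240; acc -> 1818177, shift -> 21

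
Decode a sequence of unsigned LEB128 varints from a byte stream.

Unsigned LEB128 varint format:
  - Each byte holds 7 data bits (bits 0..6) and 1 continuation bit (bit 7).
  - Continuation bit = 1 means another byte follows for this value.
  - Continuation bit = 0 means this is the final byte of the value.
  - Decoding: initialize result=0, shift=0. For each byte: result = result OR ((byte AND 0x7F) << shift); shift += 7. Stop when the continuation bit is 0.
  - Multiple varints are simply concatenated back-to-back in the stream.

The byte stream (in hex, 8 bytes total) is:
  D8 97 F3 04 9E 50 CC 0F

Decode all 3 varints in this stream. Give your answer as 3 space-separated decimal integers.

  byte[0]=0xD8 cont=1 payload=0x58=88: acc |= 88<<0 -> acc=88 shift=7
  byte[1]=0x97 cont=1 payload=0x17=23: acc |= 23<<7 -> acc=3032 shift=14
  byte[2]=0xF3 cont=1 payload=0x73=115: acc |= 115<<14 -> acc=1887192 shift=21
  byte[3]=0x04 cont=0 payload=0x04=4: acc |= 4<<21 -> acc=10275800 shift=28 [end]
Varint 1: bytes[0:4] = D8 97 F3 04 -> value 10275800 (4 byte(s))
  byte[4]=0x9E cont=1 payload=0x1E=30: acc |= 30<<0 -> acc=30 shift=7
  byte[5]=0x50 cont=0 payload=0x50=80: acc |= 80<<7 -> acc=10270 shift=14 [end]
Varint 2: bytes[4:6] = 9E 50 -> value 10270 (2 byte(s))
  byte[6]=0xCC cont=1 payload=0x4C=76: acc |= 76<<0 -> acc=76 shift=7
  byte[7]=0x0F cont=0 payload=0x0F=15: acc |= 15<<7 -> acc=1996 shift=14 [end]
Varint 3: bytes[6:8] = CC 0F -> value 1996 (2 byte(s))

Answer: 10275800 10270 1996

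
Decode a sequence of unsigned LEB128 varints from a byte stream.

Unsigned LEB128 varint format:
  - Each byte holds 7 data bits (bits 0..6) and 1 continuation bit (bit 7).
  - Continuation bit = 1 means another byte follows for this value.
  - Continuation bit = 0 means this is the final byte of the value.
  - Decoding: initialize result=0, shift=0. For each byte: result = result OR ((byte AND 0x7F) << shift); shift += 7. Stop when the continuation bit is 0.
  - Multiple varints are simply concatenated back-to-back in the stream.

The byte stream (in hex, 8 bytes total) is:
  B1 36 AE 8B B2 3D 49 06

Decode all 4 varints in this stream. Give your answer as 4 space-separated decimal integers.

Answer: 6961 128746926 73 6

Derivation:
  byte[0]=0xB1 cont=1 payload=0x31=49: acc |= 49<<0 -> acc=49 shift=7
  byte[1]=0x36 cont=0 payload=0x36=54: acc |= 54<<7 -> acc=6961 shift=14 [end]
Varint 1: bytes[0:2] = B1 36 -> value 6961 (2 byte(s))
  byte[2]=0xAE cont=1 payload=0x2E=46: acc |= 46<<0 -> acc=46 shift=7
  byte[3]=0x8B cont=1 payload=0x0B=11: acc |= 11<<7 -> acc=1454 shift=14
  byte[4]=0xB2 cont=1 payload=0x32=50: acc |= 50<<14 -> acc=820654 shift=21
  byte[5]=0x3D cont=0 payload=0x3D=61: acc |= 61<<21 -> acc=128746926 shift=28 [end]
Varint 2: bytes[2:6] = AE 8B B2 3D -> value 128746926 (4 byte(s))
  byte[6]=0x49 cont=0 payload=0x49=73: acc |= 73<<0 -> acc=73 shift=7 [end]
Varint 3: bytes[6:7] = 49 -> value 73 (1 byte(s))
  byte[7]=0x06 cont=0 payload=0x06=6: acc |= 6<<0 -> acc=6 shift=7 [end]
Varint 4: bytes[7:8] = 06 -> value 6 (1 byte(s))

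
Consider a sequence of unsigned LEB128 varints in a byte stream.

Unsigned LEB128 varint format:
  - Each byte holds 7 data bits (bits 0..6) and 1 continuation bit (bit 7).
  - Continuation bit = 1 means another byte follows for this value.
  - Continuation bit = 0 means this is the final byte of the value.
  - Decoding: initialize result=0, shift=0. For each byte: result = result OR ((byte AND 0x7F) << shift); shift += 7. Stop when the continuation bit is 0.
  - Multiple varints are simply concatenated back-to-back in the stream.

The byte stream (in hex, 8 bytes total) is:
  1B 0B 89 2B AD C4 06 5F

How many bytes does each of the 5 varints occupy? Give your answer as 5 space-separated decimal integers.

Answer: 1 1 2 3 1

Derivation:
  byte[0]=0x1B cont=0 payload=0x1B=27: acc |= 27<<0 -> acc=27 shift=7 [end]
Varint 1: bytes[0:1] = 1B -> value 27 (1 byte(s))
  byte[1]=0x0B cont=0 payload=0x0B=11: acc |= 11<<0 -> acc=11 shift=7 [end]
Varint 2: bytes[1:2] = 0B -> value 11 (1 byte(s))
  byte[2]=0x89 cont=1 payload=0x09=9: acc |= 9<<0 -> acc=9 shift=7
  byte[3]=0x2B cont=0 payload=0x2B=43: acc |= 43<<7 -> acc=5513 shift=14 [end]
Varint 3: bytes[2:4] = 89 2B -> value 5513 (2 byte(s))
  byte[4]=0xAD cont=1 payload=0x2D=45: acc |= 45<<0 -> acc=45 shift=7
  byte[5]=0xC4 cont=1 payload=0x44=68: acc |= 68<<7 -> acc=8749 shift=14
  byte[6]=0x06 cont=0 payload=0x06=6: acc |= 6<<14 -> acc=107053 shift=21 [end]
Varint 4: bytes[4:7] = AD C4 06 -> value 107053 (3 byte(s))
  byte[7]=0x5F cont=0 payload=0x5F=95: acc |= 95<<0 -> acc=95 shift=7 [end]
Varint 5: bytes[7:8] = 5F -> value 95 (1 byte(s))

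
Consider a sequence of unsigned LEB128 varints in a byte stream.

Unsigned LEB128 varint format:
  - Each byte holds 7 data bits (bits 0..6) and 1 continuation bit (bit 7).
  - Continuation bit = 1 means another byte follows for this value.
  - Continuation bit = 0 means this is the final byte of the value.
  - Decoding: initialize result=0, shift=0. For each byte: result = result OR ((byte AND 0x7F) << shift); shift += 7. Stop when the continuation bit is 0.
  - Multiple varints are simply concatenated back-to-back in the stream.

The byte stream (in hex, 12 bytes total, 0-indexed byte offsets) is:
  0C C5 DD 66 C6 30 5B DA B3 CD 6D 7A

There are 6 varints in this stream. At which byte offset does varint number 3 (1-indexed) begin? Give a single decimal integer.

Answer: 4

Derivation:
  byte[0]=0x0C cont=0 payload=0x0C=12: acc |= 12<<0 -> acc=12 shift=7 [end]
Varint 1: bytes[0:1] = 0C -> value 12 (1 byte(s))
  byte[1]=0xC5 cont=1 payload=0x45=69: acc |= 69<<0 -> acc=69 shift=7
  byte[2]=0xDD cont=1 payload=0x5D=93: acc |= 93<<7 -> acc=11973 shift=14
  byte[3]=0x66 cont=0 payload=0x66=102: acc |= 102<<14 -> acc=1683141 shift=21 [end]
Varint 2: bytes[1:4] = C5 DD 66 -> value 1683141 (3 byte(s))
  byte[4]=0xC6 cont=1 payload=0x46=70: acc |= 70<<0 -> acc=70 shift=7
  byte[5]=0x30 cont=0 payload=0x30=48: acc |= 48<<7 -> acc=6214 shift=14 [end]
Varint 3: bytes[4:6] = C6 30 -> value 6214 (2 byte(s))
  byte[6]=0x5B cont=0 payload=0x5B=91: acc |= 91<<0 -> acc=91 shift=7 [end]
Varint 4: bytes[6:7] = 5B -> value 91 (1 byte(s))
  byte[7]=0xDA cont=1 payload=0x5A=90: acc |= 90<<0 -> acc=90 shift=7
  byte[8]=0xB3 cont=1 payload=0x33=51: acc |= 51<<7 -> acc=6618 shift=14
  byte[9]=0xCD cont=1 payload=0x4D=77: acc |= 77<<14 -> acc=1268186 shift=21
  byte[10]=0x6D cont=0 payload=0x6D=109: acc |= 109<<21 -> acc=229857754 shift=28 [end]
Varint 5: bytes[7:11] = DA B3 CD 6D -> value 229857754 (4 byte(s))
  byte[11]=0x7A cont=0 payload=0x7A=122: acc |= 122<<0 -> acc=122 shift=7 [end]
Varint 6: bytes[11:12] = 7A -> value 122 (1 byte(s))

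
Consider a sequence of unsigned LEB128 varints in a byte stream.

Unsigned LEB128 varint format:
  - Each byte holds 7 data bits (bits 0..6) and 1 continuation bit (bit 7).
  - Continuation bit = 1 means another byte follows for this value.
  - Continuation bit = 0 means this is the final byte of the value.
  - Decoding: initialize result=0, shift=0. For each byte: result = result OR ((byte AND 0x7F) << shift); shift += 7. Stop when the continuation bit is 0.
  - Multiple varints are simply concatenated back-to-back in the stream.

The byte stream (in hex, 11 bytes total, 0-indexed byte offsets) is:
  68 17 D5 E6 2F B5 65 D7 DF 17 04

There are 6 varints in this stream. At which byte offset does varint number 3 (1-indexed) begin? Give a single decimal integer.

  byte[0]=0x68 cont=0 payload=0x68=104: acc |= 104<<0 -> acc=104 shift=7 [end]
Varint 1: bytes[0:1] = 68 -> value 104 (1 byte(s))
  byte[1]=0x17 cont=0 payload=0x17=23: acc |= 23<<0 -> acc=23 shift=7 [end]
Varint 2: bytes[1:2] = 17 -> value 23 (1 byte(s))
  byte[2]=0xD5 cont=1 payload=0x55=85: acc |= 85<<0 -> acc=85 shift=7
  byte[3]=0xE6 cont=1 payload=0x66=102: acc |= 102<<7 -> acc=13141 shift=14
  byte[4]=0x2F cont=0 payload=0x2F=47: acc |= 47<<14 -> acc=783189 shift=21 [end]
Varint 3: bytes[2:5] = D5 E6 2F -> value 783189 (3 byte(s))
  byte[5]=0xB5 cont=1 payload=0x35=53: acc |= 53<<0 -> acc=53 shift=7
  byte[6]=0x65 cont=0 payload=0x65=101: acc |= 101<<7 -> acc=12981 shift=14 [end]
Varint 4: bytes[5:7] = B5 65 -> value 12981 (2 byte(s))
  byte[7]=0xD7 cont=1 payload=0x57=87: acc |= 87<<0 -> acc=87 shift=7
  byte[8]=0xDF cont=1 payload=0x5F=95: acc |= 95<<7 -> acc=12247 shift=14
  byte[9]=0x17 cont=0 payload=0x17=23: acc |= 23<<14 -> acc=389079 shift=21 [end]
Varint 5: bytes[7:10] = D7 DF 17 -> value 389079 (3 byte(s))
  byte[10]=0x04 cont=0 payload=0x04=4: acc |= 4<<0 -> acc=4 shift=7 [end]
Varint 6: bytes[10:11] = 04 -> value 4 (1 byte(s))

Answer: 2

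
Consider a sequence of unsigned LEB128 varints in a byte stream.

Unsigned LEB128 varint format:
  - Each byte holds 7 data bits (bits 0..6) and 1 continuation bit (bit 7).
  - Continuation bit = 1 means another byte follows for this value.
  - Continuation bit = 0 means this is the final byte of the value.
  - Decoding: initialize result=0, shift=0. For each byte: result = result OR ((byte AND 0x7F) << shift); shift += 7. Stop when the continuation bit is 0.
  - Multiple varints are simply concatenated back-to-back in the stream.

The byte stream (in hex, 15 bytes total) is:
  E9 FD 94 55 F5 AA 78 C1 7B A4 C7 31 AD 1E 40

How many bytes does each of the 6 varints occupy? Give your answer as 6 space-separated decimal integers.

Answer: 4 3 2 3 2 1

Derivation:
  byte[0]=0xE9 cont=1 payload=0x69=105: acc |= 105<<0 -> acc=105 shift=7
  byte[1]=0xFD cont=1 payload=0x7D=125: acc |= 125<<7 -> acc=16105 shift=14
  byte[2]=0x94 cont=1 payload=0x14=20: acc |= 20<<14 -> acc=343785 shift=21
  byte[3]=0x55 cont=0 payload=0x55=85: acc |= 85<<21 -> acc=178601705 shift=28 [end]
Varint 1: bytes[0:4] = E9 FD 94 55 -> value 178601705 (4 byte(s))
  byte[4]=0xF5 cont=1 payload=0x75=117: acc |= 117<<0 -> acc=117 shift=7
  byte[5]=0xAA cont=1 payload=0x2A=42: acc |= 42<<7 -> acc=5493 shift=14
  byte[6]=0x78 cont=0 payload=0x78=120: acc |= 120<<14 -> acc=1971573 shift=21 [end]
Varint 2: bytes[4:7] = F5 AA 78 -> value 1971573 (3 byte(s))
  byte[7]=0xC1 cont=1 payload=0x41=65: acc |= 65<<0 -> acc=65 shift=7
  byte[8]=0x7B cont=0 payload=0x7B=123: acc |= 123<<7 -> acc=15809 shift=14 [end]
Varint 3: bytes[7:9] = C1 7B -> value 15809 (2 byte(s))
  byte[9]=0xA4 cont=1 payload=0x24=36: acc |= 36<<0 -> acc=36 shift=7
  byte[10]=0xC7 cont=1 payload=0x47=71: acc |= 71<<7 -> acc=9124 shift=14
  byte[11]=0x31 cont=0 payload=0x31=49: acc |= 49<<14 -> acc=811940 shift=21 [end]
Varint 4: bytes[9:12] = A4 C7 31 -> value 811940 (3 byte(s))
  byte[12]=0xAD cont=1 payload=0x2D=45: acc |= 45<<0 -> acc=45 shift=7
  byte[13]=0x1E cont=0 payload=0x1E=30: acc |= 30<<7 -> acc=3885 shift=14 [end]
Varint 5: bytes[12:14] = AD 1E -> value 3885 (2 byte(s))
  byte[14]=0x40 cont=0 payload=0x40=64: acc |= 64<<0 -> acc=64 shift=7 [end]
Varint 6: bytes[14:15] = 40 -> value 64 (1 byte(s))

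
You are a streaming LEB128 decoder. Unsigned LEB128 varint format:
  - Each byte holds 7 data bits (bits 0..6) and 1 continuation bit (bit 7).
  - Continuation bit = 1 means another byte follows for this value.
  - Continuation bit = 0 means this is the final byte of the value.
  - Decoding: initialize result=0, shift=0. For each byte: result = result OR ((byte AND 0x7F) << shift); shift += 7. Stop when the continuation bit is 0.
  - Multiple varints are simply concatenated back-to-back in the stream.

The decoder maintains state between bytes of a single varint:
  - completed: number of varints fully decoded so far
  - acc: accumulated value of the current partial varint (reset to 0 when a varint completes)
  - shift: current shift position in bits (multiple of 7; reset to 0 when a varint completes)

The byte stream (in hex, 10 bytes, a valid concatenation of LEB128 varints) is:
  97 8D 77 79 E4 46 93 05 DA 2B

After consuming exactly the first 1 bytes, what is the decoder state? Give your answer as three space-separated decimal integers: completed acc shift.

Answer: 0 23 7

Derivation:
byte[0]=0x97 cont=1 payload=0x17: acc |= 23<<0 -> completed=0 acc=23 shift=7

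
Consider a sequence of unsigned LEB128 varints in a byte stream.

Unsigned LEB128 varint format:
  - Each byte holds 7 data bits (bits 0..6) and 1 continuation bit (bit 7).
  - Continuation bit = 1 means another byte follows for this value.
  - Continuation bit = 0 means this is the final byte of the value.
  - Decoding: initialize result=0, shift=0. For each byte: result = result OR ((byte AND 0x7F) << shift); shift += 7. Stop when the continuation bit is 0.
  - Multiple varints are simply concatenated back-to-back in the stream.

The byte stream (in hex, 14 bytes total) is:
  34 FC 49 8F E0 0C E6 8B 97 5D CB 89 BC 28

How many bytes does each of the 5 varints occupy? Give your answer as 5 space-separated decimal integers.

Answer: 1 2 3 4 4

Derivation:
  byte[0]=0x34 cont=0 payload=0x34=52: acc |= 52<<0 -> acc=52 shift=7 [end]
Varint 1: bytes[0:1] = 34 -> value 52 (1 byte(s))
  byte[1]=0xFC cont=1 payload=0x7C=124: acc |= 124<<0 -> acc=124 shift=7
  byte[2]=0x49 cont=0 payload=0x49=73: acc |= 73<<7 -> acc=9468 shift=14 [end]
Varint 2: bytes[1:3] = FC 49 -> value 9468 (2 byte(s))
  byte[3]=0x8F cont=1 payload=0x0F=15: acc |= 15<<0 -> acc=15 shift=7
  byte[4]=0xE0 cont=1 payload=0x60=96: acc |= 96<<7 -> acc=12303 shift=14
  byte[5]=0x0C cont=0 payload=0x0C=12: acc |= 12<<14 -> acc=208911 shift=21 [end]
Varint 3: bytes[3:6] = 8F E0 0C -> value 208911 (3 byte(s))
  byte[6]=0xE6 cont=1 payload=0x66=102: acc |= 102<<0 -> acc=102 shift=7
  byte[7]=0x8B cont=1 payload=0x0B=11: acc |= 11<<7 -> acc=1510 shift=14
  byte[8]=0x97 cont=1 payload=0x17=23: acc |= 23<<14 -> acc=378342 shift=21
  byte[9]=0x5D cont=0 payload=0x5D=93: acc |= 93<<21 -> acc=195413478 shift=28 [end]
Varint 4: bytes[6:10] = E6 8B 97 5D -> value 195413478 (4 byte(s))
  byte[10]=0xCB cont=1 payload=0x4B=75: acc |= 75<<0 -> acc=75 shift=7
  byte[11]=0x89 cont=1 payload=0x09=9: acc |= 9<<7 -> acc=1227 shift=14
  byte[12]=0xBC cont=1 payload=0x3C=60: acc |= 60<<14 -> acc=984267 shift=21
  byte[13]=0x28 cont=0 payload=0x28=40: acc |= 40<<21 -> acc=84870347 shift=28 [end]
Varint 5: bytes[10:14] = CB 89 BC 28 -> value 84870347 (4 byte(s))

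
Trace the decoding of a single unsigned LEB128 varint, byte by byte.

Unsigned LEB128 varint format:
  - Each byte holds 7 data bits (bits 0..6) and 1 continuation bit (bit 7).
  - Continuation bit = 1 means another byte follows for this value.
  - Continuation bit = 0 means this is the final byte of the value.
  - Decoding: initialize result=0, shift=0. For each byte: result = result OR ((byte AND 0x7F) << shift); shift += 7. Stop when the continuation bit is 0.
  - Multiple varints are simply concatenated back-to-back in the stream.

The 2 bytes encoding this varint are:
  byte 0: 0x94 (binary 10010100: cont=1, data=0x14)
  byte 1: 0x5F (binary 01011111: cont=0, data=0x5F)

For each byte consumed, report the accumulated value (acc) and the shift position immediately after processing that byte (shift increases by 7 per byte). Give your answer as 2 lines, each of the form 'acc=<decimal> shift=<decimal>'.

byte 0=0x94: payload=0x14=20, contrib = 20<<0 = 20; acc -> 20, shift -> 7
byte 1=0x5F: payload=0x5F=95, contrib = 95<<7 = 12160; acc -> 12180, shift -> 14

Answer: acc=20 shift=7
acc=12180 shift=14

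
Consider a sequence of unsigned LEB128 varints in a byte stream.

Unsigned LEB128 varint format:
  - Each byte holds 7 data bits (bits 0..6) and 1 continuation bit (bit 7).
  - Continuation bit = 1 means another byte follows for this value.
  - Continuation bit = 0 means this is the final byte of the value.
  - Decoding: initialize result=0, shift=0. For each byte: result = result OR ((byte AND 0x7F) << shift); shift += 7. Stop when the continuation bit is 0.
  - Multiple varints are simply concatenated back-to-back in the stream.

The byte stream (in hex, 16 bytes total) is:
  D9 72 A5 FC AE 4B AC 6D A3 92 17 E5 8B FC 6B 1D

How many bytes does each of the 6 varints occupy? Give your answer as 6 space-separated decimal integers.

Answer: 2 4 2 3 4 1

Derivation:
  byte[0]=0xD9 cont=1 payload=0x59=89: acc |= 89<<0 -> acc=89 shift=7
  byte[1]=0x72 cont=0 payload=0x72=114: acc |= 114<<7 -> acc=14681 shift=14 [end]
Varint 1: bytes[0:2] = D9 72 -> value 14681 (2 byte(s))
  byte[2]=0xA5 cont=1 payload=0x25=37: acc |= 37<<0 -> acc=37 shift=7
  byte[3]=0xFC cont=1 payload=0x7C=124: acc |= 124<<7 -> acc=15909 shift=14
  byte[4]=0xAE cont=1 payload=0x2E=46: acc |= 46<<14 -> acc=769573 shift=21
  byte[5]=0x4B cont=0 payload=0x4B=75: acc |= 75<<21 -> acc=158055973 shift=28 [end]
Varint 2: bytes[2:6] = A5 FC AE 4B -> value 158055973 (4 byte(s))
  byte[6]=0xAC cont=1 payload=0x2C=44: acc |= 44<<0 -> acc=44 shift=7
  byte[7]=0x6D cont=0 payload=0x6D=109: acc |= 109<<7 -> acc=13996 shift=14 [end]
Varint 3: bytes[6:8] = AC 6D -> value 13996 (2 byte(s))
  byte[8]=0xA3 cont=1 payload=0x23=35: acc |= 35<<0 -> acc=35 shift=7
  byte[9]=0x92 cont=1 payload=0x12=18: acc |= 18<<7 -> acc=2339 shift=14
  byte[10]=0x17 cont=0 payload=0x17=23: acc |= 23<<14 -> acc=379171 shift=21 [end]
Varint 4: bytes[8:11] = A3 92 17 -> value 379171 (3 byte(s))
  byte[11]=0xE5 cont=1 payload=0x65=101: acc |= 101<<0 -> acc=101 shift=7
  byte[12]=0x8B cont=1 payload=0x0B=11: acc |= 11<<7 -> acc=1509 shift=14
  byte[13]=0xFC cont=1 payload=0x7C=124: acc |= 124<<14 -> acc=2033125 shift=21
  byte[14]=0x6B cont=0 payload=0x6B=107: acc |= 107<<21 -> acc=226428389 shift=28 [end]
Varint 5: bytes[11:15] = E5 8B FC 6B -> value 226428389 (4 byte(s))
  byte[15]=0x1D cont=0 payload=0x1D=29: acc |= 29<<0 -> acc=29 shift=7 [end]
Varint 6: bytes[15:16] = 1D -> value 29 (1 byte(s))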